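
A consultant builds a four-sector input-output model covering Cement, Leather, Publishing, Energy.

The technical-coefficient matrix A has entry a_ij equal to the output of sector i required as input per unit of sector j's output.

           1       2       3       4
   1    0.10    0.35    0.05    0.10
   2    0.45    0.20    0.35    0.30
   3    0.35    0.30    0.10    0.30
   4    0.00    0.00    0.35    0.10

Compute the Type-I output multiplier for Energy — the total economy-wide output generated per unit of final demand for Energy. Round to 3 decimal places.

I − A =
  [   0.90    -0.35    -0.05    -0.10]
  [  -0.45     0.80    -0.35    -0.30]
  [  -0.35    -0.30     0.90    -0.30]
  [   0.00     0.00    -0.35     0.90]
Compute the cofactors C_ij = (−1)^(i+j)·(3×3 minor ij) of I−A; the adjugate is their transpose:
adj(I−A) = Cᵀ =
  [ 0.438000   0.270750   0.211000   0.209250]
  [ 0.464250   0.606500   0.414000   0.391750]
  [ 0.373500   0.353250   0.506250   0.328000]
  [ 0.145250   0.137375   0.196875   0.348125]
det(I−A) = Σ_j (I−A)_1j·C_1j = (0.90)(0.438000) + (-0.35)(0.464250) + (-0.05)(0.373500) + (-0.10)(0.145250) = 0.1985125
(I − A)⁻¹ = adj(I−A) / det(I−A) ≈
  [   2.2064     1.3639     1.0629     1.0541]
  [   2.3386     3.0552     2.0855     1.9734]
  [   1.8815     1.7795     2.5502     1.6523]
  [   0.7317     0.6920     0.9918     1.7537]
The output multiplier for sector j is the column-j sum of the Leontief inverse (I − A)⁻¹ = adj(I−A) / det(I−A).
Column 4 of adj(I−A): (0.209250, 0.391750, 0.328000, 0.348125); det(I−A) = 0.1985125.
m_4 = (0.209250 + 0.391750 + 0.328000 + 0.348125) / 0.1985125 = 1.277125 / 0.1985125 ≈ 6.433.

m_4 = 6.433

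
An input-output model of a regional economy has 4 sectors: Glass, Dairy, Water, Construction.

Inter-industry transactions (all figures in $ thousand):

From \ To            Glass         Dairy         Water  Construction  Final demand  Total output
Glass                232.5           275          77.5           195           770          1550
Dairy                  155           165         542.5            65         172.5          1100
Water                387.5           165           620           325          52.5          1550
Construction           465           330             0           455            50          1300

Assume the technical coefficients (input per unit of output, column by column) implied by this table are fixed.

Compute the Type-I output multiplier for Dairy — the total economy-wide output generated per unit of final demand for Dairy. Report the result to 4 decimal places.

Technical coefficients a_ij = z_ij / X_j:
  a_GG = 232.5/1550 = 0.15, a_DG = 155/1550 = 0.10, a_WG = 387.5/1550 = 0.25, a_CG = 465/1550 = 0.30
  a_GD = 275/1100 = 0.25, a_DD = 165/1100 = 0.15, a_WD = 165/1100 = 0.15, a_CD = 330/1100 = 0.30
  a_GW = 77.5/1550 = 0.05, a_DW = 542.5/1550 = 0.35, a_WW = 620/1550 = 0.40, a_CW = 0/1550 = 0.00
  a_GC = 195/1300 = 0.15, a_DC = 65/1300 = 0.05, a_WC = 325/1300 = 0.25, a_CC = 455/1300 = 0.35
I − A =
  [   0.85    -0.25    -0.05    -0.15]
  [  -0.10     0.85    -0.35    -0.05]
  [  -0.25    -0.15     0.60    -0.25]
  [  -0.30    -0.30     0.00     0.65]
Compute the cofactors C_ij = (−1)^(i+j)·(3×3 minor ij) of I−A; the adjugate is their transpose:
adj(I−A) = Cᵀ =
  [ 0.262125   0.133125   0.099500   0.109000]
  [ 0.131125   0.292625   0.181625   0.122625]
  [ 0.217625   0.210500   0.394125   0.218000]
  [ 0.181500   0.196500   0.129750   0.340625]
det(I−A) = Σ_j (I−A)_1j·C_1j = (0.85)(0.262125) + (-0.25)(0.131125) + (-0.05)(0.217625) + (-0.15)(0.181500) = 0.15191875
(I − A)⁻¹ = adj(I−A) / det(I−A) ≈
  [   1.72543     0.87629     0.65496     0.71749]
  [   0.86313     1.92619     1.19554     0.80717]
  [   1.43251     1.38561     2.59431     1.43498]
  [   1.19472     1.29345     0.85407     2.24215]
The output multiplier for sector j is the column-j sum of the Leontief inverse (I − A)⁻¹ = adj(I−A) / det(I−A).
Column D of adj(I−A): (0.133125, 0.292625, 0.210500, 0.196500); det(I−A) = 0.15191875.
m_D = (0.133125 + 0.292625 + 0.210500 + 0.196500) / 0.15191875 = 0.83275 / 0.15191875 ≈ 5.4815.

m_D = 5.4815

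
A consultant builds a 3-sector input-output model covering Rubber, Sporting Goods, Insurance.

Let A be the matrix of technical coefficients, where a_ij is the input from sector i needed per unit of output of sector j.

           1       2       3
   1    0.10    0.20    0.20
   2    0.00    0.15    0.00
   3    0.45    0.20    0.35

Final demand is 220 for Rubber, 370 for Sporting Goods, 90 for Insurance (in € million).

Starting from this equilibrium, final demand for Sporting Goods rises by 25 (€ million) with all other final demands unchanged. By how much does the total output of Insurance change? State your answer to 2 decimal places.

I − A =
  [   0.90    -0.20    -0.20]
  [   0.00     0.85     0.00]
  [  -0.45    -0.20     0.65]
Cofactors of I−A, C_ij = (−1)^(i+j)·(minor ij) (rows/columns in the sector order above):
  C_11 = (0.85)(0.65) − (0.00)(-0.20) = 0.5525
  C_12 = −[(0.00)(0.65) − (0.00)(-0.45)] = 0.0000
  C_13 = (0.00)(-0.20) − (0.85)(-0.45) = 0.3825
  C_21 = −[(-0.20)(0.65) − (-0.20)(-0.20)] = 0.1700
  C_22 = (0.90)(0.65) − (-0.20)(-0.45) = 0.4950
  C_23 = −[(0.90)(-0.20) − (-0.20)(-0.45)] = 0.2700
  C_31 = (-0.20)(0.00) − (-0.20)(0.85) = 0.1700
  C_32 = −[(0.90)(0.00) − (-0.20)(0.00)] = 0.0000
  C_33 = (0.90)(0.85) − (-0.20)(0.00) = 0.7650
det(I−A) = Σ_j (I−A)_1j·C_1j = (0.90)(0.5525) + (-0.20)(0.0000) + (-0.20)(0.3825) = 0.42075
adj(I−A) = Cᵀ =
  [ 0.5525   0.1700   0.1700]
  [ 0.0000   0.4950   0.0000]
  [ 0.3825   0.2700   0.7650]
(I − A)⁻¹ = adj(I−A) / det(I−A) ≈
  [   1.3131     0.4040     0.4040]
  [   0.0000     1.1765     0.0000]
  [   0.9091     0.6417     1.8182]
Δx = (I − A)⁻¹ Δd with Δd having +25 in the Sporting Goods component and 0 elsewhere.
So Δx_3 = L_32 · (+25), where L_32 = adj(I−A)_32 / det(I−A) = 0.2700 / 0.42075.
Δx_3 = 0.2700 × (+25) / 0.42075 = 6.75 / 0.42075 ≈ 16.04.

Δx_3 = 16.04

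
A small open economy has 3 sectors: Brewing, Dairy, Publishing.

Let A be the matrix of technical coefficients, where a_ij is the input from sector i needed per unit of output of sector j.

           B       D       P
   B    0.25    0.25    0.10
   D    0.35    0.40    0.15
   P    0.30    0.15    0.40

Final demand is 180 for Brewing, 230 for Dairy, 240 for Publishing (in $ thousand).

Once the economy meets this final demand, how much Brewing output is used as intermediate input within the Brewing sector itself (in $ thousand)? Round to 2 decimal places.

I − A =
  [   0.75    -0.25    -0.10]
  [  -0.35     0.60    -0.15]
  [  -0.30    -0.15     0.60]
Cofactors of I−A, C_ij = (−1)^(i+j)·(minor ij) (rows/columns in the sector order above):
  C_11 = (0.60)(0.60) − (-0.15)(-0.15) = 0.3375
  C_12 = −[(-0.35)(0.60) − (-0.15)(-0.30)] = 0.2550
  C_13 = (-0.35)(-0.15) − (0.60)(-0.30) = 0.2325
  C_21 = −[(-0.25)(0.60) − (-0.10)(-0.15)] = 0.1650
  C_22 = (0.75)(0.60) − (-0.10)(-0.30) = 0.4200
  C_23 = −[(0.75)(-0.15) − (-0.25)(-0.30)] = 0.1875
  C_31 = (-0.25)(-0.15) − (-0.10)(0.60) = 0.0975
  C_32 = −[(0.75)(-0.15) − (-0.10)(-0.35)] = 0.1475
  C_33 = (0.75)(0.60) − (-0.25)(-0.35) = 0.3625
det(I−A) = Σ_j (I−A)_1j·C_1j = (0.75)(0.3375) + (-0.25)(0.2550) + (-0.10)(0.2325) = 0.166125
adj(I−A) = Cᵀ =
  [ 0.3375   0.1650   0.0975]
  [ 0.2550   0.4200   0.1475]
  [ 0.2325   0.1875   0.3625]
(I − A)⁻¹ = adj(I−A) / det(I−A) ≈
  [   2.0316     0.9932     0.5869]
  [   1.5350     2.5282     0.8879]
  [   1.3995     1.1287     2.1821]
First solve x = (I − A)⁻¹ d = adj(I−A)·d / det(I−A); in particular x_B = (0.3375·180 + 0.1650·230 + 0.0975·240) / 0.166125 = 122.10 / 0.166125 ≈ 734.9887.
Intermediate flow from B to B: z_BB = a_BB · x_B = 0.25 × 122.10 / 0.166125 = 30.525 / 0.166125 ≈ 183.75.

z_BB = 183.75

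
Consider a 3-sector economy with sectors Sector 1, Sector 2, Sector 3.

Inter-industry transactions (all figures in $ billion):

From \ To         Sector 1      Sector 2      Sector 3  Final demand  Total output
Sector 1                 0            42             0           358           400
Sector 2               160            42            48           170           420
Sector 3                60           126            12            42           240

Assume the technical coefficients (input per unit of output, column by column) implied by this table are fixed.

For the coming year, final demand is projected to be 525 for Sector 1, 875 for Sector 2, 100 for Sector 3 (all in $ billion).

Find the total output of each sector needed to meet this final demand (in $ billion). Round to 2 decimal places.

Technical coefficients a_ij = z_ij / X_j:
  a_11 = 0/400 = 0.00, a_21 = 160/400 = 0.40, a_31 = 60/400 = 0.15
  a_12 = 42/420 = 0.10, a_22 = 42/420 = 0.10, a_32 = 126/420 = 0.30
  a_13 = 0/240 = 0.00, a_23 = 48/240 = 0.20, a_33 = 12/240 = 0.05
I − A =
  [   1.00    -0.10     0.00]
  [  -0.40     0.90    -0.20]
  [  -0.15    -0.30     0.95]
Cofactors of I−A, C_ij = (−1)^(i+j)·(minor ij) (rows/columns in the sector order above):
  C_11 = (0.90)(0.95) − (-0.20)(-0.30) = 0.7950
  C_12 = −[(-0.40)(0.95) − (-0.20)(-0.15)] = 0.4100
  C_13 = (-0.40)(-0.30) − (0.90)(-0.15) = 0.2550
  C_21 = −[(-0.10)(0.95) − (0.00)(-0.30)] = 0.0950
  C_22 = (1.00)(0.95) − (0.00)(-0.15) = 0.9500
  C_23 = −[(1.00)(-0.30) − (-0.10)(-0.15)] = 0.3150
  C_31 = (-0.10)(-0.20) − (0.00)(0.90) = 0.0200
  C_32 = −[(1.00)(-0.20) − (0.00)(-0.40)] = 0.2000
  C_33 = (1.00)(0.90) − (-0.10)(-0.40) = 0.8600
det(I−A) = Σ_j (I−A)_1j·C_1j = (1.00)(0.7950) + (-0.10)(0.4100) + (0.00)(0.2550) = 0.7540
adj(I−A) = Cᵀ =
  [ 0.7950   0.0950   0.0200]
  [ 0.4100   0.9500   0.2000]
  [ 0.2550   0.3150   0.8600]
(I − A)⁻¹ = adj(I−A) / det(I−A) ≈
  [   1.0544     0.1260     0.0265]
  [   0.5438     1.2599     0.2653]
  [   0.3382     0.4178     1.1406]
x = (I − A)⁻¹ d = adj(I−A)·d / det(I−A), with det(I−A) = 0.7540:
  x_1 = (0.7950·525 + 0.0950·875 + 0.0200·100) / 0.7540 = 502.50 / 0.7540 ≈ 666.45
  x_2 = (0.4100·525 + 0.9500·875 + 0.2000·100) / 0.7540 = 1066.50 / 0.7540 ≈ 1414.46
  x_3 = (0.2550·525 + 0.3150·875 + 0.8600·100) / 0.7540 = 495.50 / 0.7540 ≈ 657.16

x_1 = 666.45, x_2 = 1414.46, x_3 = 657.16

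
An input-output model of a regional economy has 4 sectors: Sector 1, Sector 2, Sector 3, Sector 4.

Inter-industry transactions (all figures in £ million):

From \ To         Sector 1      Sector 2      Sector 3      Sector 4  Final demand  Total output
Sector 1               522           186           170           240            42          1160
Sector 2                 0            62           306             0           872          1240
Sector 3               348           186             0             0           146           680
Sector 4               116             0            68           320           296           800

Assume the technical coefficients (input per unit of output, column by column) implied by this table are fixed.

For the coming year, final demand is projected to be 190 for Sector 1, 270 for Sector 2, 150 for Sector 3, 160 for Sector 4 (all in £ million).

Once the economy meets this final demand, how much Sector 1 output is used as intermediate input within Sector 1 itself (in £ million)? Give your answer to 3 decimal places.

z_11 = 461.133

Technical coefficients a_ij = z_ij / X_j:
  a_11 = 522/1160 = 0.45, a_21 = 0/1160 = 0.00, a_31 = 348/1160 = 0.30, a_41 = 116/1160 = 0.10
  a_12 = 186/1240 = 0.15, a_22 = 62/1240 = 0.05, a_32 = 186/1240 = 0.15, a_42 = 0/1240 = 0.00
  a_13 = 170/680 = 0.25, a_23 = 306/680 = 0.45, a_33 = 0/680 = 0.00, a_43 = 68/680 = 0.10
  a_14 = 240/800 = 0.30, a_24 = 0/800 = 0.00, a_34 = 0/800 = 0.00, a_44 = 320/800 = 0.40
I − A =
  [   0.55    -0.15    -0.25    -0.30]
  [   0.00     0.95    -0.45     0.00]
  [  -0.30    -0.15     1.00     0.00]
  [  -0.10     0.00    -0.10     0.60]
Compute the cofactors C_ij = (−1)^(i+j)·(3×3 minor ij) of I−A; the adjugate is their transpose:
adj(I−A) = Cᵀ =
  [ 0.529500   0.117000   0.211500   0.264750]
  [ 0.081000   0.246000   0.135000   0.040500]
  [ 0.171000   0.072000   0.285000   0.085500]
  [ 0.116750   0.031500   0.082750   0.393875]
det(I−A) = Σ_j (I−A)_1j·C_1j = (0.55)(0.529500) + (-0.15)(0.081000) + (-0.25)(0.171000) + (-0.30)(0.116750) = 0.2013
(I − A)⁻¹ = adj(I−A) / det(I−A) ≈
  [   2.6304     0.5812     1.0507     1.3152]
  [   0.4024     1.2221     0.6706     0.2012]
  [   0.8495     0.3577     1.4158     0.4247]
  [   0.5800     0.1565     0.4111     1.9567]
First solve x = (I − A)⁻¹ d = adj(I−A)·d / det(I−A); in particular x_1 = (0.529500·190 + 0.117000·270 + 0.211500·150 + 0.264750·160) / 0.2013 = 206.28 / 0.2013 ≈ 1024.73920.
Intermediate flow from 1 to 1: z_11 = a_11 · x_1 = 0.45 × 206.28 / 0.2013 = 92.826 / 0.2013 ≈ 461.133.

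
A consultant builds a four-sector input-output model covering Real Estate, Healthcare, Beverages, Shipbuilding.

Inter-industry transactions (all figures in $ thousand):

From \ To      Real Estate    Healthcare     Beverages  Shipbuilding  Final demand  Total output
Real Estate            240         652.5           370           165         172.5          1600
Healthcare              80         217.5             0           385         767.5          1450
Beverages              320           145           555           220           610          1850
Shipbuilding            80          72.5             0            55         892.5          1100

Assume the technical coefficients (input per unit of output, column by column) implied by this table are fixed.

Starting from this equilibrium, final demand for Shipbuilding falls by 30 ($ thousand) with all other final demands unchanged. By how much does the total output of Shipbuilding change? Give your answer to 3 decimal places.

Technical coefficients a_ij = z_ij / X_j:
  a_11 = 240/1600 = 0.15, a_21 = 80/1600 = 0.05, a_31 = 320/1600 = 0.20, a_41 = 80/1600 = 0.05
  a_12 = 652.5/1450 = 0.45, a_22 = 217.5/1450 = 0.15, a_32 = 145/1450 = 0.10, a_42 = 72.5/1450 = 0.05
  a_13 = 370/1850 = 0.20, a_23 = 0/1850 = 0.00, a_33 = 555/1850 = 0.30, a_43 = 0/1850 = 0.00
  a_14 = 165/1100 = 0.15, a_24 = 385/1100 = 0.35, a_34 = 220/1100 = 0.20, a_44 = 55/1100 = 0.05
I − A =
  [   0.85    -0.45    -0.20    -0.15]
  [  -0.05     0.85     0.00    -0.35]
  [  -0.20    -0.10     0.70    -0.20]
  [  -0.05    -0.05     0.00     0.95]
Compute the cofactors C_ij = (−1)^(i+j)·(3×3 minor ij) of I−A; the adjugate is their transpose:
adj(I−A) = Cᵀ =
  [ 0.5530   0.3255   0.1580   0.2405]
  [ 0.0455   0.5200   0.0130   0.2015]
  [ 0.1735   0.1800   0.6355   0.2275]
  [ 0.0315   0.0445   0.0090   0.4550]
det(I−A) = Σ_j (I−A)_1j·C_1j = (0.85)(0.5530) + (-0.45)(0.0455) + (-0.20)(0.1735) + (-0.15)(0.0315) = 0.41015
(I − A)⁻¹ = adj(I−A) / det(I−A) ≈
  [   1.3483     0.7936     0.3852     0.5864]
  [   0.1109     1.2678     0.0317     0.4913]
  [   0.4230     0.4389     1.5494     0.5547]
  [   0.0768     0.1085     0.0219     1.1094]
Δx = (I − A)⁻¹ Δd with Δd having -30 in the Shipbuilding component and 0 elsewhere.
So Δx_4 = L_44 · (-30), where L_44 = adj(I−A)_44 / det(I−A) = 0.4550 / 0.41015.
Δx_4 = 0.4550 × (-30) / 0.41015 = -13.65 / 0.41015 ≈ -33.281.

Δx_4 = -33.281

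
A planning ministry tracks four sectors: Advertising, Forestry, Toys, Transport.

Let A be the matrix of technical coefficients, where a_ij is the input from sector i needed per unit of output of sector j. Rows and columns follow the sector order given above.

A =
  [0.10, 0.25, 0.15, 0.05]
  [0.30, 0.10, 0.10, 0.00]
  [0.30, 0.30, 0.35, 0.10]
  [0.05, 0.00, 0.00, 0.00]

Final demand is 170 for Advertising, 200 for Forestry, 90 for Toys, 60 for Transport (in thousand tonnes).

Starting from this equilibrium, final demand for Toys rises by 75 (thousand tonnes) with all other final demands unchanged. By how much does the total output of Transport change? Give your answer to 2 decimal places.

I − A =
  [   0.90    -0.25    -0.15    -0.05]
  [  -0.30     0.90    -0.10     0.00]
  [  -0.30    -0.30     0.65    -0.10]
  [  -0.05     0.00     0.00     1.00]
Compute the cofactors C_ij = (−1)^(i+j)·(3×3 minor ij) of I−A; the adjugate is their transpose:
adj(I−A) = Cᵀ =
  [ 0.555000   0.207500   0.160000   0.043750]
  [ 0.225500   0.537625   0.134750   0.024750]
  [ 0.364500   0.345500   0.732750   0.091500]
  [ 0.027750   0.010375   0.008000   0.389250]
det(I−A) = Σ_j (I−A)_1j·C_1j = (0.90)(0.555000) + (-0.25)(0.225500) + (-0.15)(0.364500) + (-0.05)(0.027750) = 0.3870625
(I − A)⁻¹ = adj(I−A) / det(I−A) ≈
  [   1.4339     0.5361     0.4134     0.1130]
  [   0.5826     1.3890     0.3481     0.0639]
  [   0.9417     0.8926     1.8931     0.2364]
  [   0.0717     0.0268     0.0207     1.0057]
Δx = (I − A)⁻¹ Δd with Δd having +75 in the Toys component and 0 elsewhere.
So Δx_4 = L_43 · (+75), where L_43 = adj(I−A)_43 / det(I−A) = 0.008000 / 0.3870625.
Δx_4 = 0.008000 × (+75) / 0.3870625 = 0.60 / 0.3870625 ≈ 1.55.

Δx_4 = 1.55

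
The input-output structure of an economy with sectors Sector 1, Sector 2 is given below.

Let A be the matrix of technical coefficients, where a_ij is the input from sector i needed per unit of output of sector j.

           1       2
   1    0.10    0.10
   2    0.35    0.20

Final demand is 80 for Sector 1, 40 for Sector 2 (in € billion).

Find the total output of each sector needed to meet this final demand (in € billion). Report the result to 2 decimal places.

x_1 = 99.27, x_2 = 93.43

I − A =
  [   0.90    -0.10]
  [  -0.35     0.80]
det(I−A) = (0.90)(0.80) − (-0.10)(-0.35) = 0.6850
adj(I−A) = [[0.80, 0.10], [0.35, 0.90]]
(I − A)⁻¹ = adj(I−A) / det(I−A) ≈
  [   1.1679     0.1460]
  [   0.5109     1.3139]
x = (I − A)⁻¹ d = adj(I−A)·d / det(I−A), with det(I−A) = 0.6850:
  x_1 = (0.80·80 + 0.10·40) / 0.6850 = 68.00 / 0.6850 ≈ 99.27
  x_2 = (0.35·80 + 0.90·40) / 0.6850 = 64.00 / 0.6850 ≈ 93.43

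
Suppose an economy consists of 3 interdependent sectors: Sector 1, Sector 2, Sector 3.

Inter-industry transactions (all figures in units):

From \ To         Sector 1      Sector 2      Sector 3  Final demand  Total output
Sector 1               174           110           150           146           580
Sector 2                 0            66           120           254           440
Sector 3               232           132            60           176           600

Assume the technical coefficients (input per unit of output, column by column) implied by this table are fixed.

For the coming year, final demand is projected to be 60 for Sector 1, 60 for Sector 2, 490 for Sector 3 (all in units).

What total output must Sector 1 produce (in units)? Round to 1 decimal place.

x_1 = 486.3

Technical coefficients a_ij = z_ij / X_j:
  a_11 = 174/580 = 0.30, a_21 = 0/580 = 0.00, a_31 = 232/580 = 0.40
  a_12 = 110/440 = 0.25, a_22 = 66/440 = 0.15, a_32 = 132/440 = 0.30
  a_13 = 150/600 = 0.25, a_23 = 120/600 = 0.20, a_33 = 60/600 = 0.10
I − A =
  [   0.70    -0.25    -0.25]
  [   0.00     0.85    -0.20]
  [  -0.40    -0.30     0.90]
Cofactors of I−A, C_ij = (−1)^(i+j)·(minor ij) (rows/columns in the sector order above):
  C_11 = (0.85)(0.90) − (-0.20)(-0.30) = 0.7050
  C_12 = −[(0.00)(0.90) − (-0.20)(-0.40)] = 0.0800
  C_13 = (0.00)(-0.30) − (0.85)(-0.40) = 0.3400
  C_21 = −[(-0.25)(0.90) − (-0.25)(-0.30)] = 0.3000
  C_22 = (0.70)(0.90) − (-0.25)(-0.40) = 0.5300
  C_23 = −[(0.70)(-0.30) − (-0.25)(-0.40)] = 0.3100
  C_31 = (-0.25)(-0.20) − (-0.25)(0.85) = 0.2625
  C_32 = −[(0.70)(-0.20) − (-0.25)(0.00)] = 0.1400
  C_33 = (0.70)(0.85) − (-0.25)(0.00) = 0.5950
det(I−A) = Σ_j (I−A)_1j·C_1j = (0.70)(0.7050) + (-0.25)(0.0800) + (-0.25)(0.3400) = 0.3885
adj(I−A) = Cᵀ =
  [ 0.7050   0.3000   0.2625]
  [ 0.0800   0.5300   0.1400]
  [ 0.3400   0.3100   0.5950]
(I − A)⁻¹ = adj(I−A) / det(I−A) ≈
  [   1.8147     0.7722     0.6757]
  [   0.2059     1.3642     0.3604]
  [   0.8752     0.7979     1.5315]
x = (I − A)⁻¹ d = adj(I−A)·d / det(I−A), with det(I−A) = 0.3885:
  x_1 = (0.7050·60 + 0.3000·60 + 0.2625·490) / 0.3885 = 188.925 / 0.3885 ≈ 486.3
  x_2 = (0.0800·60 + 0.5300·60 + 0.1400·490) / 0.3885 = 105.20 / 0.3885 ≈ 270.8
  x_3 = (0.3400·60 + 0.3100·60 + 0.5950·490) / 0.3885 = 330.55 / 0.3885 ≈ 850.8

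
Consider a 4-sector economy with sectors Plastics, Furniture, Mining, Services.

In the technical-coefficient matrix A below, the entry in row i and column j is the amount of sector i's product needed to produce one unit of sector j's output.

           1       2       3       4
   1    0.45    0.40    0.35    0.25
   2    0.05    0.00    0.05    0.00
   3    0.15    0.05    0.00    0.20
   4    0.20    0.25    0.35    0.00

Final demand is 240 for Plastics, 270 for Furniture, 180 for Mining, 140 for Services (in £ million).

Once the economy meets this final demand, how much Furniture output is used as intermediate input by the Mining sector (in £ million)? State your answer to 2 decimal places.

I − A =
  [   0.55    -0.40    -0.35    -0.25]
  [  -0.05     1.00    -0.05     0.00]
  [  -0.15    -0.05     1.00    -0.20]
  [  -0.20    -0.25    -0.35     1.00]
Compute the cofactors C_ij = (−1)^(i+j)·(3×3 minor ij) of I−A; the adjugate is their transpose:
adj(I−A) = Cᵀ =
  [ 0.925000   0.473875   0.460625   0.323375]
  [ 0.056000   0.381875   0.046875   0.023375]
  [ 0.195000   0.137875   0.476875   0.144125]
  [ 0.267250   0.238500   0.270750   0.472250]
det(I−A) = Σ_j (I−A)_1j·C_1j = (0.55)(0.925000) + (-0.40)(0.056000) + (-0.35)(0.195000) + (-0.25)(0.267250) = 0.3512875
(I − A)⁻¹ = adj(I−A) / det(I−A) ≈
  [   2.6332     1.3490     1.3112     0.9205]
  [   0.1594     1.0871     0.1334     0.0665]
  [   0.5551     0.3925     1.3575     0.4103]
  [   0.7608     0.6789     0.7707     1.3443]
First solve x = (I − A)⁻¹ d = adj(I−A)·d / det(I−A); in particular x_3 = (0.195000·240 + 0.137875·270 + 0.476875·180 + 0.144125·140) / 0.3512875 = 190.04125 / 0.3512875 ≈ 540.9849.
Intermediate flow from 2 to 3: z_23 = a_23 · x_3 = 0.05 × 190.04125 / 0.3512875 = 9.5020625 / 0.3512875 ≈ 27.05.

z_23 = 27.05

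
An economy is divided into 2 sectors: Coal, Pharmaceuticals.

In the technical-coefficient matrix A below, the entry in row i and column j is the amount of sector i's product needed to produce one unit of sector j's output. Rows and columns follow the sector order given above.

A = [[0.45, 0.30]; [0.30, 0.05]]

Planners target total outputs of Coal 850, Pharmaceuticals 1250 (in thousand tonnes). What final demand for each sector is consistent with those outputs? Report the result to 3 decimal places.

I − A =
  [   0.55    -0.30]
  [  -0.30     0.95]
d = (I − A) x:
  d_1 = (+0.55)·850 + (-0.30)·1250 = 92.500
  d_2 = (-0.30)·850 + (+0.95)·1250 = 932.500

d_1 = 92.500, d_2 = 932.500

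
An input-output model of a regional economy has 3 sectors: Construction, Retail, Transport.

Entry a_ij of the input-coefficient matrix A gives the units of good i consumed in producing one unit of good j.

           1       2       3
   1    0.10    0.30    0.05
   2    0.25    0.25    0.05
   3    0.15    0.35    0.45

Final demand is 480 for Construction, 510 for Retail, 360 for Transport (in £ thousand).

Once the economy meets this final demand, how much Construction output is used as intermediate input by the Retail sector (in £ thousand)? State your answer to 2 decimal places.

I − A =
  [   0.90    -0.30    -0.05]
  [  -0.25     0.75    -0.05]
  [  -0.15    -0.35     0.55]
Cofactors of I−A, C_ij = (−1)^(i+j)·(minor ij) (rows/columns in the sector order above):
  C_11 = (0.75)(0.55) − (-0.05)(-0.35) = 0.3950
  C_12 = −[(-0.25)(0.55) − (-0.05)(-0.15)] = 0.1450
  C_13 = (-0.25)(-0.35) − (0.75)(-0.15) = 0.2000
  C_21 = −[(-0.30)(0.55) − (-0.05)(-0.35)] = 0.1825
  C_22 = (0.90)(0.55) − (-0.05)(-0.15) = 0.4875
  C_23 = −[(0.90)(-0.35) − (-0.30)(-0.15)] = 0.3600
  C_31 = (-0.30)(-0.05) − (-0.05)(0.75) = 0.0525
  C_32 = −[(0.90)(-0.05) − (-0.05)(-0.25)] = 0.0575
  C_33 = (0.90)(0.75) − (-0.30)(-0.25) = 0.6000
det(I−A) = Σ_j (I−A)_1j·C_1j = (0.90)(0.3950) + (-0.30)(0.1450) + (-0.05)(0.2000) = 0.3020
adj(I−A) = Cᵀ =
  [ 0.3950   0.1825   0.0525]
  [ 0.1450   0.4875   0.0575]
  [ 0.2000   0.3600   0.6000]
(I − A)⁻¹ = adj(I−A) / det(I−A) ≈
  [   1.3079     0.6043     0.1738]
  [   0.4801     1.6142     0.1904]
  [   0.6623     1.1921     1.9868]
First solve x = (I − A)⁻¹ d = adj(I−A)·d / det(I−A); in particular x_2 = (0.1450·480 + 0.4875·510 + 0.0575·360) / 0.3020 = 338.925 / 0.3020 ≈ 1122.2682.
Intermediate flow from 1 to 2: z_12 = a_12 · x_2 = 0.30 × 338.925 / 0.3020 = 101.6775 / 0.3020 ≈ 336.68.

z_12 = 336.68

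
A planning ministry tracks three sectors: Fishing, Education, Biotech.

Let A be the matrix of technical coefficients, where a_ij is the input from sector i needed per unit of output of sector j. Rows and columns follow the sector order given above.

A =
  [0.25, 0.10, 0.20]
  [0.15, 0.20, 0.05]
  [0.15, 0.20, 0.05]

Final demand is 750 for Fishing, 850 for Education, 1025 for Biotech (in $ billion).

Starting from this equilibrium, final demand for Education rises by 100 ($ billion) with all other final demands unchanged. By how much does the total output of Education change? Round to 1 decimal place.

I − A =
  [   0.75    -0.10    -0.20]
  [  -0.15     0.80    -0.05]
  [  -0.15    -0.20     0.95]
Cofactors of I−A, C_ij = (−1)^(i+j)·(minor ij) (rows/columns in the sector order above):
  C_11 = (0.80)(0.95) − (-0.05)(-0.20) = 0.7500
  C_12 = −[(-0.15)(0.95) − (-0.05)(-0.15)] = 0.1500
  C_13 = (-0.15)(-0.20) − (0.80)(-0.15) = 0.1500
  C_21 = −[(-0.10)(0.95) − (-0.20)(-0.20)] = 0.1350
  C_22 = (0.75)(0.95) − (-0.20)(-0.15) = 0.6825
  C_23 = −[(0.75)(-0.20) − (-0.10)(-0.15)] = 0.1650
  C_31 = (-0.10)(-0.05) − (-0.20)(0.80) = 0.1650
  C_32 = −[(0.75)(-0.05) − (-0.20)(-0.15)] = 0.0675
  C_33 = (0.75)(0.80) − (-0.10)(-0.15) = 0.5850
det(I−A) = Σ_j (I−A)_1j·C_1j = (0.75)(0.7500) + (-0.10)(0.1500) + (-0.20)(0.1500) = 0.5175
adj(I−A) = Cᵀ =
  [ 0.7500   0.1350   0.1650]
  [ 0.1500   0.6825   0.0675]
  [ 0.1500   0.1650   0.5850]
(I − A)⁻¹ = adj(I−A) / det(I−A) ≈
  [   1.4493     0.2609     0.3188]
  [   0.2899     1.3188     0.1304]
  [   0.2899     0.3188     1.1304]
Δx = (I − A)⁻¹ Δd with Δd having +100 in the Education component and 0 elsewhere.
So Δx_E = L_EE · (+100), where L_EE = adj(I−A)_EE / det(I−A) = 0.6825 / 0.5175.
Δx_E = 0.6825 × (+100) / 0.5175 = 68.25 / 0.5175 ≈ 131.9.

Δx_E = 131.9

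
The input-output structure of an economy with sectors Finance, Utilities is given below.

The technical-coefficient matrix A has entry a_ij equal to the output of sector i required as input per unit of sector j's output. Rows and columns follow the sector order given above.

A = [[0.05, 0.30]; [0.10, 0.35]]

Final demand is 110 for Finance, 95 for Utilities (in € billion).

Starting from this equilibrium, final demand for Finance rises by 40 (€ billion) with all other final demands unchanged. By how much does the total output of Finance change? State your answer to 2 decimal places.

I − A =
  [   0.95    -0.30]
  [  -0.10     0.65]
det(I−A) = (0.95)(0.65) − (-0.30)(-0.10) = 0.5875
adj(I−A) = [[0.65, 0.30], [0.10, 0.95]]
(I − A)⁻¹ = adj(I−A) / det(I−A) ≈
  [   1.1064     0.5106]
  [   0.1702     1.6170]
Δx = (I − A)⁻¹ Δd with Δd having +40 in the Finance component and 0 elsewhere.
So Δx_1 = L_11 · (+40), where L_11 = adj(I−A)_11 / det(I−A) = 0.65 / 0.5875.
Δx_1 = 0.65 × (+40) / 0.5875 = 26.00 / 0.5875 ≈ 44.26.

Δx_1 = 44.26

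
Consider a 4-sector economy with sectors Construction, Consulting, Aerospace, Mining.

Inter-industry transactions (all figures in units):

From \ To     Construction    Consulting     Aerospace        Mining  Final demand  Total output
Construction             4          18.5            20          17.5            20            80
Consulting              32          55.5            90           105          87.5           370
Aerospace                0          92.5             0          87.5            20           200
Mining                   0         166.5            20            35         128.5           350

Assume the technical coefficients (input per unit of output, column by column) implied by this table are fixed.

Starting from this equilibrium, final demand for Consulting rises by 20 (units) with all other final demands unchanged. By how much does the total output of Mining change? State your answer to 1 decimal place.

Technical coefficients a_ij = z_ij / X_j:
  a_11 = 4/80 = 0.05, a_21 = 32/80 = 0.40, a_31 = 0/80 = 0.00, a_41 = 0/80 = 0.00
  a_12 = 18.5/370 = 0.05, a_22 = 55.5/370 = 0.15, a_32 = 92.5/370 = 0.25, a_42 = 166.5/370 = 0.45
  a_13 = 20/200 = 0.10, a_23 = 90/200 = 0.45, a_33 = 0/200 = 0.00, a_43 = 20/200 = 0.10
  a_14 = 17.5/350 = 0.05, a_24 = 105/350 = 0.30, a_34 = 87.5/350 = 0.25, a_44 = 35/350 = 0.10
I − A =
  [   0.95    -0.05    -0.10    -0.05]
  [  -0.40     0.85    -0.45    -0.30]
  [   0.00    -0.25     1.00    -0.25]
  [   0.00    -0.45    -0.10     0.90]
Compute the cofactors C_ij = (−1)^(i+j)·(3×3 minor ij) of I−A; the adjugate is their transpose:
adj(I−A) = Cᵀ =
  [ 0.449375   0.101250   0.099125   0.086250]
  [ 0.350000   0.831250   0.451250   0.421875]
  [ 0.135000   0.320625   0.571500   0.273125]
  [ 0.190000   0.451250   0.289125   0.670625]
det(I−A) = Σ_j (I−A)_1j·C_1j = (0.95)(0.449375) + (-0.05)(0.350000) + (-0.10)(0.135000) + (-0.05)(0.190000) = 0.38640625
(I − A)⁻¹ = adj(I−A) / det(I−A) ≈
  [   1.1630     0.2620     0.2565     0.2232]
  [   0.9058     2.1512     1.1678     1.0918]
  [   0.3494     0.8298     1.4790     0.7068]
  [   0.4917     1.1678     0.7482     1.7355]
Δx = (I − A)⁻¹ Δd with Δd having +20 in the Consulting component and 0 elsewhere.
So Δx_4 = L_42 · (+20), where L_42 = adj(I−A)_42 / det(I−A) = 0.451250 / 0.38640625.
Δx_4 = 0.451250 × (+20) / 0.38640625 = 9.025 / 0.38640625 ≈ 23.4.

Δx_4 = 23.4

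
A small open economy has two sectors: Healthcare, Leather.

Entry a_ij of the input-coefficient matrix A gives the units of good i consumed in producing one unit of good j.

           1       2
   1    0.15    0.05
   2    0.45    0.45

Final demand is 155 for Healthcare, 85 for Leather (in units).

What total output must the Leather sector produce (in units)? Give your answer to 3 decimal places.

I − A =
  [   0.85    -0.05]
  [  -0.45     0.55]
det(I−A) = (0.85)(0.55) − (-0.05)(-0.45) = 0.4450
adj(I−A) = [[0.55, 0.05], [0.45, 0.85]]
(I − A)⁻¹ = adj(I−A) / det(I−A) ≈
  [   1.2360     0.1124]
  [   1.0112     1.9101]
x = (I − A)⁻¹ d = adj(I−A)·d / det(I−A), with det(I−A) = 0.4450:
  x_1 = (0.55·155 + 0.05·85) / 0.4450 = 89.50 / 0.4450 ≈ 201.124
  x_2 = (0.45·155 + 0.85·85) / 0.4450 = 142.00 / 0.4450 ≈ 319.101

x_2 = 319.101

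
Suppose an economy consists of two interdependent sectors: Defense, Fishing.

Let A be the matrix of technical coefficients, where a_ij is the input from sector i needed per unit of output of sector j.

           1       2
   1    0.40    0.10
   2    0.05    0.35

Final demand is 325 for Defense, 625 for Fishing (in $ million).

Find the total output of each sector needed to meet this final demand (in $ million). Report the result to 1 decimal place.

I − A =
  [   0.60    -0.10]
  [  -0.05     0.65]
det(I−A) = (0.60)(0.65) − (-0.10)(-0.05) = 0.3850
adj(I−A) = [[0.65, 0.10], [0.05, 0.60]]
(I − A)⁻¹ = adj(I−A) / det(I−A) ≈
  [   1.6883     0.2597]
  [   0.1299     1.5584]
x = (I − A)⁻¹ d = adj(I−A)·d / det(I−A), with det(I−A) = 0.3850:
  x_1 = (0.65·325 + 0.10·625) / 0.3850 = 273.75 / 0.3850 ≈ 711.0
  x_2 = (0.05·325 + 0.60·625) / 0.3850 = 391.25 / 0.3850 ≈ 1016.2

x_1 = 711.0, x_2 = 1016.2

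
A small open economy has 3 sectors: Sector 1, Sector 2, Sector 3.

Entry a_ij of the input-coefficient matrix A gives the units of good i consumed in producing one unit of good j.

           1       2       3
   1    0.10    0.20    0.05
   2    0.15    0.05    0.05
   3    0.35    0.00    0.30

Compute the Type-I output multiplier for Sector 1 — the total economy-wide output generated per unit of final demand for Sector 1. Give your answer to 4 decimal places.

I − A =
  [   0.90    -0.20    -0.05]
  [  -0.15     0.95    -0.05]
  [  -0.35     0.00     0.70]
Cofactors of I−A, C_ij = (−1)^(i+j)·(minor ij) (rows/columns in the sector order above):
  C_11 = (0.95)(0.70) − (-0.05)(0.00) = 0.6650
  C_12 = −[(-0.15)(0.70) − (-0.05)(-0.35)] = 0.1225
  C_13 = (-0.15)(0.00) − (0.95)(-0.35) = 0.3325
  C_21 = −[(-0.20)(0.70) − (-0.05)(0.00)] = 0.1400
  C_22 = (0.90)(0.70) − (-0.05)(-0.35) = 0.6125
  C_23 = −[(0.90)(0.00) − (-0.20)(-0.35)] = 0.0700
  C_31 = (-0.20)(-0.05) − (-0.05)(0.95) = 0.0575
  C_32 = −[(0.90)(-0.05) − (-0.05)(-0.15)] = 0.0525
  C_33 = (0.90)(0.95) − (-0.20)(-0.15) = 0.8250
det(I−A) = Σ_j (I−A)_1j·C_1j = (0.90)(0.6650) + (-0.20)(0.1225) + (-0.05)(0.3325) = 0.557375
adj(I−A) = Cᵀ =
  [ 0.6650   0.1400   0.0575]
  [ 0.1225   0.6125   0.0525]
  [ 0.3325   0.0700   0.8250]
(I − A)⁻¹ = adj(I−A) / det(I−A) ≈
  [   1.19309     0.25118     0.10316]
  [   0.21978     1.09890     0.09419]
  [   0.59655     0.12559     1.48015]
The output multiplier for sector j is the column-j sum of the Leontief inverse (I − A)⁻¹ = adj(I−A) / det(I−A).
Column 1 of adj(I−A): (0.6650, 0.1225, 0.3325); det(I−A) = 0.557375.
m_1 = (0.6650 + 0.1225 + 0.3325) / 0.557375 = 1.12 / 0.557375 ≈ 2.0094.

m_1 = 2.0094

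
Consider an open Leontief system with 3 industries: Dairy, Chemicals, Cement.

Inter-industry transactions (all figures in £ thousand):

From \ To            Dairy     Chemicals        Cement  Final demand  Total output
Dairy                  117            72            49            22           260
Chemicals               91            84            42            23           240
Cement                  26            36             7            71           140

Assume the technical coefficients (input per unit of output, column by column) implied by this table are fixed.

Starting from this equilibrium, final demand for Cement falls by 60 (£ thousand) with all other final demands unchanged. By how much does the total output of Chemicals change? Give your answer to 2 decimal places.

Technical coefficients a_ij = z_ij / X_j:
  a_11 = 117/260 = 0.45, a_21 = 91/260 = 0.35, a_31 = 26/260 = 0.10
  a_12 = 72/240 = 0.30, a_22 = 84/240 = 0.35, a_32 = 36/240 = 0.15
  a_13 = 49/140 = 0.35, a_23 = 42/140 = 0.30, a_33 = 7/140 = 0.05
I − A =
  [   0.55    -0.30    -0.35]
  [  -0.35     0.65    -0.30]
  [  -0.10    -0.15     0.95]
Cofactors of I−A, C_ij = (−1)^(i+j)·(minor ij) (rows/columns in the sector order above):
  C_11 = (0.65)(0.95) − (-0.30)(-0.15) = 0.5725
  C_12 = −[(-0.35)(0.95) − (-0.30)(-0.10)] = 0.3625
  C_13 = (-0.35)(-0.15) − (0.65)(-0.10) = 0.1175
  C_21 = −[(-0.30)(0.95) − (-0.35)(-0.15)] = 0.3375
  C_22 = (0.55)(0.95) − (-0.35)(-0.10) = 0.4875
  C_23 = −[(0.55)(-0.15) − (-0.30)(-0.10)] = 0.1125
  C_31 = (-0.30)(-0.30) − (-0.35)(0.65) = 0.3175
  C_32 = −[(0.55)(-0.30) − (-0.35)(-0.35)] = 0.2875
  C_33 = (0.55)(0.65) − (-0.30)(-0.35) = 0.2525
det(I−A) = Σ_j (I−A)_1j·C_1j = (0.55)(0.5725) + (-0.30)(0.3625) + (-0.35)(0.1175) = 0.1650
adj(I−A) = Cᵀ =
  [ 0.5725   0.3375   0.3175]
  [ 0.3625   0.4875   0.2875]
  [ 0.1175   0.1125   0.2525]
(I − A)⁻¹ = adj(I−A) / det(I−A) ≈
  [   3.4697     2.0455     1.9242]
  [   2.1970     2.9545     1.7424]
  [   0.7121     0.6818     1.5303]
Δx = (I − A)⁻¹ Δd with Δd having -60 in the Cement component and 0 elsewhere.
So Δx_2 = L_23 · (-60), where L_23 = adj(I−A)_23 / det(I−A) = 0.2875 / 0.1650.
Δx_2 = 0.2875 × (-60) / 0.1650 = -17.25 / 0.1650 ≈ -104.55.

Δx_2 = -104.55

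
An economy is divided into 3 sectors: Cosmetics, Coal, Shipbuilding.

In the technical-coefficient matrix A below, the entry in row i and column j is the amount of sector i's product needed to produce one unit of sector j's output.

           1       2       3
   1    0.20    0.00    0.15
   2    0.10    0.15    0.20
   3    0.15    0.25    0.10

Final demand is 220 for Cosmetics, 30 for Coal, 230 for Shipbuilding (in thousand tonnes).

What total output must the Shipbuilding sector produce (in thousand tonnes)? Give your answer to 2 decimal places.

x_3 = 356.84

I − A =
  [   0.80     0.00    -0.15]
  [  -0.10     0.85    -0.20]
  [  -0.15    -0.25     0.90]
Cofactors of I−A, C_ij = (−1)^(i+j)·(minor ij) (rows/columns in the sector order above):
  C_11 = (0.85)(0.90) − (-0.20)(-0.25) = 0.7150
  C_12 = −[(-0.10)(0.90) − (-0.20)(-0.15)] = 0.1200
  C_13 = (-0.10)(-0.25) − (0.85)(-0.15) = 0.1525
  C_21 = −[(0.00)(0.90) − (-0.15)(-0.25)] = 0.0375
  C_22 = (0.80)(0.90) − (-0.15)(-0.15) = 0.6975
  C_23 = −[(0.80)(-0.25) − (0.00)(-0.15)] = 0.2000
  C_31 = (0.00)(-0.20) − (-0.15)(0.85) = 0.1275
  C_32 = −[(0.80)(-0.20) − (-0.15)(-0.10)] = 0.1750
  C_33 = (0.80)(0.85) − (0.00)(-0.10) = 0.6800
det(I−A) = Σ_j (I−A)_1j·C_1j = (0.80)(0.7150) + (0.00)(0.1200) + (-0.15)(0.1525) = 0.549125
adj(I−A) = Cᵀ =
  [ 0.7150   0.0375   0.1275]
  [ 0.1200   0.6975   0.1750]
  [ 0.1525   0.2000   0.6800]
(I − A)⁻¹ = adj(I−A) / det(I−A) ≈
  [   1.3021     0.0683     0.2322]
  [   0.2185     1.2702     0.3187]
  [   0.2777     0.3642     1.2383]
x = (I − A)⁻¹ d = adj(I−A)·d / det(I−A), with det(I−A) = 0.549125:
  x_1 = (0.7150·220 + 0.0375·30 + 0.1275·230) / 0.549125 = 187.75 / 0.549125 ≈ 341.91
  x_2 = (0.1200·220 + 0.6975·30 + 0.1750·230) / 0.549125 = 87.575 / 0.549125 ≈ 159.48
  x_3 = (0.1525·220 + 0.2000·30 + 0.6800·230) / 0.549125 = 195.95 / 0.549125 ≈ 356.84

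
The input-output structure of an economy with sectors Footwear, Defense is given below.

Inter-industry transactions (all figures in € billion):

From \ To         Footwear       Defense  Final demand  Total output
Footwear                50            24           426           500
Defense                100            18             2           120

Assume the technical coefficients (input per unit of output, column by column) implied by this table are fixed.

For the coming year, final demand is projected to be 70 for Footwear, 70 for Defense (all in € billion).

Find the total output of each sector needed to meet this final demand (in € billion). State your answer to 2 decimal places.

x_F = 101.38, x_D = 106.21

Technical coefficients a_ij = z_ij / X_j:
  a_FF = 50/500 = 0.10, a_DF = 100/500 = 0.20
  a_FD = 24/120 = 0.20, a_DD = 18/120 = 0.15
I − A =
  [   0.90    -0.20]
  [  -0.20     0.85]
det(I−A) = (0.90)(0.85) − (-0.20)(-0.20) = 0.7250
adj(I−A) = [[0.85, 0.20], [0.20, 0.90]]
(I − A)⁻¹ = adj(I−A) / det(I−A) ≈
  [   1.1724     0.2759]
  [   0.2759     1.2414]
x = (I − A)⁻¹ d = adj(I−A)·d / det(I−A), with det(I−A) = 0.7250:
  x_F = (0.85·70 + 0.20·70) / 0.7250 = 73.50 / 0.7250 ≈ 101.38
  x_D = (0.20·70 + 0.90·70) / 0.7250 = 77.00 / 0.7250 ≈ 106.21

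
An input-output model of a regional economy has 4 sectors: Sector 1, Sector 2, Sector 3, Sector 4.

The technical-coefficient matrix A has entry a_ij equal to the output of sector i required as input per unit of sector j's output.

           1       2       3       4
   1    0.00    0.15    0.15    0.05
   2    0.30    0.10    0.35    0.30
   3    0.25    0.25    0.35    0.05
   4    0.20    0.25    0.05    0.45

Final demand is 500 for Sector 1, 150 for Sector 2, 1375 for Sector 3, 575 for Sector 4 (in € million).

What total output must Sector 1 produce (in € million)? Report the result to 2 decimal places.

I − A =
  [   1.00    -0.15    -0.15    -0.05]
  [  -0.30     0.90    -0.35    -0.30]
  [  -0.25    -0.25     0.65    -0.05]
  [  -0.20    -0.25    -0.05     0.55]
Compute the cofactors C_ij = (−1)^(i+j)·(3×3 minor ij) of I−A; the adjugate is their transpose:
adj(I−A) = Cᵀ =
  [ 0.214500   0.084500   0.100750   0.074750]
  [ 0.200875   0.325750   0.238500   0.217625]
  [ 0.174000   0.172750   0.373500   0.144000]
  [ 0.185125   0.194500   0.179000   0.410125]
det(I−A) = Σ_j (I−A)_1j·C_1j = (1.00)(0.214500) + (-0.15)(0.200875) + (-0.15)(0.174000) + (-0.05)(0.185125) = 0.1490125
(I − A)⁻¹ = adj(I−A) / det(I−A) ≈
  [   1.4395     0.5671     0.6761     0.5016]
  [   1.3480     2.1861     1.6005     1.4604]
  [   1.1677     1.1593     2.5065     0.9664]
  [   1.2423     1.3053     1.2012     2.7523]
x = (I − A)⁻¹ d = adj(I−A)·d / det(I−A), with det(I−A) = 0.1490125:
  x_1 = (0.214500·500 + 0.084500·150 + 0.100750·1375 + 0.074750·575) / 0.1490125 = 301.4375 / 0.1490125 ≈ 2022.90
  x_2 = (0.200875·500 + 0.325750·150 + 0.238500·1375 + 0.217625·575) / 0.1490125 = 602.371875 / 0.1490125 ≈ 4042.43
  x_3 = (0.174000·500 + 0.172750·150 + 0.373500·1375 + 0.144000·575) / 0.1490125 = 709.275 / 0.1490125 ≈ 4759.84
  x_4 = (0.185125·500 + 0.194500·150 + 0.179000·1375 + 0.410125·575) / 0.1490125 = 603.684375 / 0.1490125 ≈ 4051.23

x_1 = 2022.90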